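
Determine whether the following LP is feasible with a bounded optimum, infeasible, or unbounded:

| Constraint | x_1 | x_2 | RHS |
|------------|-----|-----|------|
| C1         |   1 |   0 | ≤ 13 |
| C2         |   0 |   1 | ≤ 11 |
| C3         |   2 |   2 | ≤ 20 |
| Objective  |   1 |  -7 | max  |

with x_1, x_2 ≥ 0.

Feasible with a bounded optimal solution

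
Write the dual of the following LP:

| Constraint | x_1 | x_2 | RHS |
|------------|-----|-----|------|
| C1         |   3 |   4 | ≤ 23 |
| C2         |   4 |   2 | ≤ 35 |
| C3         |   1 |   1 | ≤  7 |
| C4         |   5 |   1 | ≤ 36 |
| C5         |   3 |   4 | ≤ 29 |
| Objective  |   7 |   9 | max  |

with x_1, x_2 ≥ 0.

Primal max cᵀx s.t. Ax ≤ b, x ≥ 0  →  Dual min bᵀy s.t. Aᵀy ≥ c, y ≥ 0.

Minimize: z = 23y1 + 35y2 + 7y3 + 36y4 + 29y5

Subject to:
  3y1 + 4y2 + y3 + 5y4 + 3y5 ≥ 7
  4y1 + 2y2 + y3 + y4 + 4y5 ≥ 9
  y1, y2, y3, y4, y5 ≥ 0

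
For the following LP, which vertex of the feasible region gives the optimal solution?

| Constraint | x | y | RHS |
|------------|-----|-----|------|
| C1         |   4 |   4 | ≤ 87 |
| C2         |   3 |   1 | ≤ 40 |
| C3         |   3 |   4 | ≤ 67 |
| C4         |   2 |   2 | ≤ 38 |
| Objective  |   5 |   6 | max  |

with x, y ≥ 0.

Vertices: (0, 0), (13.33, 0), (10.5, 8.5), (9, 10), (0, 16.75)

Evaluate the objective at each vertex of the feasible region:
  z(0, 0) = 0
  z(13.33, 0) = 66.67
  z(10.5, 8.5) = 103.5
  z(9, 10) = 105  ←
  z(0, 16.75) = 100.5
The maximum is at x = 9, y = 10.

(9, 10)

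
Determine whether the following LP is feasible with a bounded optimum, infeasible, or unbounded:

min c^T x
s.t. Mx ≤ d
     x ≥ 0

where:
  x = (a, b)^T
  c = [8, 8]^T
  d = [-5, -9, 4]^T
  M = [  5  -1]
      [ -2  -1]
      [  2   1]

Infeasible (no feasible solution exists)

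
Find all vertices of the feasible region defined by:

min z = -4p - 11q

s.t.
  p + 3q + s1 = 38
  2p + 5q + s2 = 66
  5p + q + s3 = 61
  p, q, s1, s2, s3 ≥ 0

(0, 0), (12.2, 0), (10.39, 9.043), (8, 10), (0, 12.67)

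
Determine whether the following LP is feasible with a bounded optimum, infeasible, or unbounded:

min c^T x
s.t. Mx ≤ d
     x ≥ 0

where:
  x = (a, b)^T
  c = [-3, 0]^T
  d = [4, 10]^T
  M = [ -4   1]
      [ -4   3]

Unbounded (objective can decrease without bound)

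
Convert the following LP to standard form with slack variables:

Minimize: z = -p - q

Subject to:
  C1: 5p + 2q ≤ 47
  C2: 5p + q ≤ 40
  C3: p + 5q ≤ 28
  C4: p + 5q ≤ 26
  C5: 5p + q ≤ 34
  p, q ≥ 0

min z = -p - q

s.t.
  5p + 2q + s1 = 47
  5p + q + s2 = 40
  p + 5q + s3 = 28
  p + 5q + s4 = 26
  5p + q + s5 = 34
  p, q, s1, s2, s3, s4, s5 ≥ 0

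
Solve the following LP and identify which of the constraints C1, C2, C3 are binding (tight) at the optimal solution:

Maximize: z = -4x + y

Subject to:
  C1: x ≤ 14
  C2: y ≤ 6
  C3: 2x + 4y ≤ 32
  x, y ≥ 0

At x = 0, y = 6, compute slack b - a·x for each constraint:
  C1: 14 − 0 = 14  (slack)
  C2: 6 − 6 = 0  (binding)
  C3: 32 − 24 = 8  (slack)

Optimal: x = 0, y = 6
Binding: C2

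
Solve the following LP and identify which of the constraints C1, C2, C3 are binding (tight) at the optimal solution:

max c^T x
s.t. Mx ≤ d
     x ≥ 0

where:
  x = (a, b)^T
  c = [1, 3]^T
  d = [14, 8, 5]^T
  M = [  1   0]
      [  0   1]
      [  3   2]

At a = 0, b = 2.5, compute slack b - a·x for each constraint:
  C1: 14 − 0 = 14  (slack)
  C2: 8 − 2.5 = 5.5  (slack)
  C3: 5 − 5 = 0  (binding)

Optimal: a = 0, b = 2.5
Binding: C3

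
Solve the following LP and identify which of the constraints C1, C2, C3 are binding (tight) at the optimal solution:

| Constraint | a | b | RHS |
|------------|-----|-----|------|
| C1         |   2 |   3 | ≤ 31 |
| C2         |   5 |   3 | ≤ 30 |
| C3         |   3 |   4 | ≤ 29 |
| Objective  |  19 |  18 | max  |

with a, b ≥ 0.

At a = 3, b = 5, compute slack b - a·x for each constraint:
  C1: 31 − 21 = 10  (slack)
  C2: 30 − 30 = 0  (binding)
  C3: 29 − 29 = 0  (binding)

Optimal: a = 3, b = 5
Binding: C2, C3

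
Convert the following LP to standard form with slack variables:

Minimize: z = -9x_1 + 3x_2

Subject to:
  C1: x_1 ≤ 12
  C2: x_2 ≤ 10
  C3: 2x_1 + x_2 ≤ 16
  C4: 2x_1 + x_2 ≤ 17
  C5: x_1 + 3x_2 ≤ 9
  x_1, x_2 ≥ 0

min z = -9x_1 + 3x_2

s.t.
  x_1 + s1 = 12
  x_2 + s2 = 10
  2x_1 + x_2 + s3 = 16
  2x_1 + x_2 + s4 = 17
  x_1 + 3x_2 + s5 = 9
  x_1, x_2, s1, s2, s3, s4, s5 ≥ 0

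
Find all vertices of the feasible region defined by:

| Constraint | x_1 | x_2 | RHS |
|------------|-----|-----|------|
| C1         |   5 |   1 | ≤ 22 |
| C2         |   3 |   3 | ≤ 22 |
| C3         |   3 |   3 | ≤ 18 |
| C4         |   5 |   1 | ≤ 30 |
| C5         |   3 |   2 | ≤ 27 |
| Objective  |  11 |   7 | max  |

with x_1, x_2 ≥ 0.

(0, 0), (4.4, 0), (4, 2), (0, 6)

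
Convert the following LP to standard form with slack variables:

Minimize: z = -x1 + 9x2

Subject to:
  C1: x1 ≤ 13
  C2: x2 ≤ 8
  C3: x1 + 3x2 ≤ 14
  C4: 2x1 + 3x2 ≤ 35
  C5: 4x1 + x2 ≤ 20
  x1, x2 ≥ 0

min z = -x1 + 9x2

s.t.
  x1 + s1 = 13
  x2 + s2 = 8
  x1 + 3x2 + s3 = 14
  2x1 + 3x2 + s4 = 35
  4x1 + x2 + s5 = 20
  x1, x2, s1, s2, s3, s4, s5 ≥ 0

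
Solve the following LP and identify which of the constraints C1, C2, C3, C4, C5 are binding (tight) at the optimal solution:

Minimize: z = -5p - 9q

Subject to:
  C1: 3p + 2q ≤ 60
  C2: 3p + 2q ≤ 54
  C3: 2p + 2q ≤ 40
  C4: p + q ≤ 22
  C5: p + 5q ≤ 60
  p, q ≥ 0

At p = 10, q = 10, compute slack b - a·x for each constraint:
  C1: 60 − 50 = 10  (slack)
  C2: 54 − 50 = 4  (slack)
  C3: 40 − 40 = 0  (binding)
  C4: 22 − 20 = 2  (slack)
  C5: 60 − 60 = 0  (binding)

Optimal: p = 10, q = 10
Binding: C3, C5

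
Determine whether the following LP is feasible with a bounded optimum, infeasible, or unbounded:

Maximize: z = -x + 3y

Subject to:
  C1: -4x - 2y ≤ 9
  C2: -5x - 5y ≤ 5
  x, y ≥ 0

Unbounded (objective can increase without bound)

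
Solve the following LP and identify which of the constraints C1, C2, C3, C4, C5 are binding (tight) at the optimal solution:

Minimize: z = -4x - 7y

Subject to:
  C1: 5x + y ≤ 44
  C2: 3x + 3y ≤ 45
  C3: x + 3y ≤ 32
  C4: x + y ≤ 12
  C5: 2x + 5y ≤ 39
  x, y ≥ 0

At x = 7, y = 5, compute slack b - a·x for each constraint:
  C1: 44 − 40 = 4  (slack)
  C2: 45 − 36 = 9  (slack)
  C3: 32 − 22 = 10  (slack)
  C4: 12 − 12 = 0  (binding)
  C5: 39 − 39 = 0  (binding)

Optimal: x = 7, y = 5
Binding: C4, C5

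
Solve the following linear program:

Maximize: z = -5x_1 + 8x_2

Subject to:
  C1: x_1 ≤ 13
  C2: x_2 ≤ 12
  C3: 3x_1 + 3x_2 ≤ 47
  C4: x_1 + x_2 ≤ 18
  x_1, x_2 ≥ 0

Evaluate the objective at each vertex of the feasible region:
  z(0, 0) = 0
  z(13, 0) = -65
  z(13, 2.667) = -43.67
  z(3.667, 12) = 77.67
  z(0, 12) = 96  ←
The maximum is at x_1 = 0, x_2 = 12.

x_1 = 0, x_2 = 12, z = 96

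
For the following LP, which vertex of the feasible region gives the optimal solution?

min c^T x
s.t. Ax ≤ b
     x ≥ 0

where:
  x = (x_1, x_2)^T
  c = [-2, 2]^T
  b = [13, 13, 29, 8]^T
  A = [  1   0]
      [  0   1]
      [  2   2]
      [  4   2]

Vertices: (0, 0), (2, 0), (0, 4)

Evaluate the objective at each vertex of the feasible region:
  z(0, 0) = 0
  z(2, 0) = -4  ←
  z(0, 4) = 8
The minimum is at x_1 = 2, x_2 = 0.

(2, 0)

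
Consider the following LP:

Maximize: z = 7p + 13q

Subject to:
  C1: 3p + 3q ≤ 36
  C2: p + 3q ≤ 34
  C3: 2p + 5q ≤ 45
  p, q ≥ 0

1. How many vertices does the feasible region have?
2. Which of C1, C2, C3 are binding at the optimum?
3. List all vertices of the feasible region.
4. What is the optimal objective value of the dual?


1. 4
2. C1, C3
3. (0, 0), (12, 0), (5, 7), (0, 9)
4. 126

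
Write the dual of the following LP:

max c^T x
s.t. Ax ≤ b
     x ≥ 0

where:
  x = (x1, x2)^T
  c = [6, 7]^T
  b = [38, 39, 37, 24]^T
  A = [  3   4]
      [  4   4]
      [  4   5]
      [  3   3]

Primal max cᵀx s.t. Ax ≤ b, x ≥ 0  →  Dual min bᵀy s.t. Aᵀy ≥ c, y ≥ 0.

Minimize: z = 38y1 + 39y2 + 37y3 + 24y4

Subject to:
  3y1 + 4y2 + 4y3 + 3y4 ≥ 6
  4y1 + 4y2 + 5y3 + 3y4 ≥ 7
  y1, y2, y3, y4 ≥ 0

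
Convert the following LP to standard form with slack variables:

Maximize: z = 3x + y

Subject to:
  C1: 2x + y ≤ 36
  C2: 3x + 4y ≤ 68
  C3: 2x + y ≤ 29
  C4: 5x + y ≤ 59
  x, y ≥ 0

max z = 3x + y

s.t.
  2x + y + s1 = 36
  3x + 4y + s2 = 68
  2x + y + s3 = 29
  5x + y + s4 = 59
  x, y, s1, s2, s3, s4 ≥ 0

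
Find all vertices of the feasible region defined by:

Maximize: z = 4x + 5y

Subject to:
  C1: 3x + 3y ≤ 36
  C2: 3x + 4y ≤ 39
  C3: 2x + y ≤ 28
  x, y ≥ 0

(0, 0), (12, 0), (9, 3), (0, 9.75)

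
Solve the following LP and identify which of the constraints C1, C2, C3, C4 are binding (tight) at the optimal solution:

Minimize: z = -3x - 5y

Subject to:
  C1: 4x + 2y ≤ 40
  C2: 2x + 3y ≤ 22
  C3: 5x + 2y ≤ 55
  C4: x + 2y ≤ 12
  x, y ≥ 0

At x = 8, y = 2, compute slack b - a·x for each constraint:
  C1: 40 − 36 = 4  (slack)
  C2: 22 − 22 = 0  (binding)
  C3: 55 − 44 = 11  (slack)
  C4: 12 − 12 = 0  (binding)

Optimal: x = 8, y = 2
Binding: C2, C4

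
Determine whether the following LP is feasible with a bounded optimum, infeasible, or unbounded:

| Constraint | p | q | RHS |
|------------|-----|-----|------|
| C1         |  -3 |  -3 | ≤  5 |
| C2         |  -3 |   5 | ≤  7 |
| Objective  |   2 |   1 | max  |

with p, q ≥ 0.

Unbounded (objective can increase without bound)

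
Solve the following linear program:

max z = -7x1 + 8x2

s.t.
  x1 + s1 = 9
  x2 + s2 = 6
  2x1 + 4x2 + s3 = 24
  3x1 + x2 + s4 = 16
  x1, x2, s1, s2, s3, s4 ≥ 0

Evaluate the objective at each vertex of the feasible region:
  z(0, 0) = 0
  z(5.333, 0) = -37.33
  z(4, 4) = 4
  z(0, 6) = 48  ←
The maximum is at x1 = 0, x2 = 6.

x1 = 0, x2 = 6, z = 48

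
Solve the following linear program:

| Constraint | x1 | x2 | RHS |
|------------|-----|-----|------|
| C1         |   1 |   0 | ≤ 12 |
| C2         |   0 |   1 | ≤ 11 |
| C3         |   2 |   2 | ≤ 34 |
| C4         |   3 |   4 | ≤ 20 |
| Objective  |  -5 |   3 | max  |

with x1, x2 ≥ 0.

Evaluate the objective at each vertex of the feasible region:
  z(0, 0) = 0
  z(6.667, 0) = -33.33
  z(0, 5) = 15  ←
The maximum is at x1 = 0, x2 = 5.

x1 = 0, x2 = 5, z = 15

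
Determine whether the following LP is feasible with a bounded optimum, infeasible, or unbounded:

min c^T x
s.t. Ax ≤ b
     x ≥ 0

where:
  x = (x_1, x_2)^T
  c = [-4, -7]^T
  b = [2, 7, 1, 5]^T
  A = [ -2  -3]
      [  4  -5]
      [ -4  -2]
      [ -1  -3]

Unbounded (objective can decrease without bound)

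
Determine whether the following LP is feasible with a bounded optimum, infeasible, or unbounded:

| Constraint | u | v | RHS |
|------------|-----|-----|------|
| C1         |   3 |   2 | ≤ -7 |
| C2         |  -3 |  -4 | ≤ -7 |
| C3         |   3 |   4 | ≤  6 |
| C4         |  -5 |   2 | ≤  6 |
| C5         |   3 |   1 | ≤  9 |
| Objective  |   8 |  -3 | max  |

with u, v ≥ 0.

Infeasible (no feasible solution exists)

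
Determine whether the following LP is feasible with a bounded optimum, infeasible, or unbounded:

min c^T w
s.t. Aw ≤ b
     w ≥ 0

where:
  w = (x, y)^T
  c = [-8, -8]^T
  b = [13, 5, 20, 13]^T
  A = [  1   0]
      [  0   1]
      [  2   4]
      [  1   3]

Feasible with a bounded optimal solution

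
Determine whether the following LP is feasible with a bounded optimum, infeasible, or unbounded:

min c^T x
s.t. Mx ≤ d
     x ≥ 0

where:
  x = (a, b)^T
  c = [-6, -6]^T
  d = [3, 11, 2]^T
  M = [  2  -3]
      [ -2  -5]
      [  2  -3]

Unbounded (objective can decrease without bound)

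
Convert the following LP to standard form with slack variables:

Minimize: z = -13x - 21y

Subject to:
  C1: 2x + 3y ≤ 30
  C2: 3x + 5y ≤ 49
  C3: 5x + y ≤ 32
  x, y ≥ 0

min z = -13x - 21y

s.t.
  2x + 3y + s1 = 30
  3x + 5y + s2 = 49
  5x + y + s3 = 32
  x, y, s1, s2, s3 ≥ 0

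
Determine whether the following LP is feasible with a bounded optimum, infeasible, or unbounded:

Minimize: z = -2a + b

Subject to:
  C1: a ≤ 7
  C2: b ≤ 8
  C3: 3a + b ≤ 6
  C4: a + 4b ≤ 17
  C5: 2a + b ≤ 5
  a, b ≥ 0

Feasible with a bounded optimal solution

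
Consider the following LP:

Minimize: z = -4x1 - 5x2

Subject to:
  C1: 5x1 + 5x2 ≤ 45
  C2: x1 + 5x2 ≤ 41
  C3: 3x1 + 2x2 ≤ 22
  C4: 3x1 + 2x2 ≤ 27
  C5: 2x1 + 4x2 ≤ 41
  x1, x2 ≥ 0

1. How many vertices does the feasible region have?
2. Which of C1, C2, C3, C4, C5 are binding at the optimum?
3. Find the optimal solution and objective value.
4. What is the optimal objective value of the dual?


1. 5
2. C1, C2
3. x1 = 1, x2 = 8, z = -44
4. -44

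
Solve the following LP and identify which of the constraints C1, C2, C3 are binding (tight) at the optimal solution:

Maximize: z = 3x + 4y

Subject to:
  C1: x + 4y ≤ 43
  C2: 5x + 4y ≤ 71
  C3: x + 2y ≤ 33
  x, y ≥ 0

At x = 7, y = 9, compute slack b - a·x for each constraint:
  C1: 43 − 43 = 0  (binding)
  C2: 71 − 71 = 0  (binding)
  C3: 33 − 25 = 8  (slack)

Optimal: x = 7, y = 9
Binding: C1, C2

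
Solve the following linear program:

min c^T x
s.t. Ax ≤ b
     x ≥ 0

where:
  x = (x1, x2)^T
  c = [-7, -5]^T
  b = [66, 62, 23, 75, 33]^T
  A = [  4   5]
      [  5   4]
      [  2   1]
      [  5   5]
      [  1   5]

Evaluate the objective at each vertex of the feasible region:
  z(0, 0) = 0
  z(11.5, 0) = -80.5
  z(10, 3) = -85  ←
  z(8.476, 4.905) = -83.86
  z(0, 6.6) = -33
The minimum is at x1 = 10, x2 = 3.

x1 = 10, x2 = 3, z = -85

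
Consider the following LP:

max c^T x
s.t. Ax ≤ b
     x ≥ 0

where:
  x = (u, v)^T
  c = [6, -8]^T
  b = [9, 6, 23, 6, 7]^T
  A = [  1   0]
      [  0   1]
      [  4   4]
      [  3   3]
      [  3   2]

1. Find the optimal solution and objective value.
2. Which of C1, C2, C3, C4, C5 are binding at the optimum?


1. u = 2, v = 0, z = 12
2. C4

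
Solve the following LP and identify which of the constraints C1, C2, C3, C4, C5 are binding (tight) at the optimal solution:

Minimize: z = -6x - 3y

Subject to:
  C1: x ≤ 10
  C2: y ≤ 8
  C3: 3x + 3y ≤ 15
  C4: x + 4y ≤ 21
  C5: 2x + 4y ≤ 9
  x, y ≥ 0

At x = 4.5, y = 0, compute slack b - a·x for each constraint:
  C1: 10 − 4.5 = 5.5  (slack)
  C2: 8 − 0 = 8  (slack)
  C3: 15 − 13.5 = 1.5  (slack)
  C4: 21 − 4.5 = 16.5  (slack)
  C5: 9 − 9 = 0  (binding)

Optimal: x = 4.5, y = 0
Binding: C5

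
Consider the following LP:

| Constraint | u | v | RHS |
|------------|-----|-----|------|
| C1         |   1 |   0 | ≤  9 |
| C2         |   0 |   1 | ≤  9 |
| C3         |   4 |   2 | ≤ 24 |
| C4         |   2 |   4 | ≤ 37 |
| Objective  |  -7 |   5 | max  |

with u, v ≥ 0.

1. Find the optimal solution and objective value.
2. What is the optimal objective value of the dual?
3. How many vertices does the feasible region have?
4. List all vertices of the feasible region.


1. u = 0, v = 9, z = 45
2. 45
3. 5
4. (0, 0), (6, 0), (1.833, 8.333), (0.5, 9), (0, 9)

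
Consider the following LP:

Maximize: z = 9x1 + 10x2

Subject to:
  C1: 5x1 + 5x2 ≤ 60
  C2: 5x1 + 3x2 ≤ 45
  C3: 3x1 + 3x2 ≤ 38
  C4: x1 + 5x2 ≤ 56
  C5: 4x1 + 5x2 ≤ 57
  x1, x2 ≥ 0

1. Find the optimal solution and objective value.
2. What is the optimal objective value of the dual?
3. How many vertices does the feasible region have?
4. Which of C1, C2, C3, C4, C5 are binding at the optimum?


1. x1 = 3, x2 = 9, z = 117
2. 117
3. 6
4. C1, C5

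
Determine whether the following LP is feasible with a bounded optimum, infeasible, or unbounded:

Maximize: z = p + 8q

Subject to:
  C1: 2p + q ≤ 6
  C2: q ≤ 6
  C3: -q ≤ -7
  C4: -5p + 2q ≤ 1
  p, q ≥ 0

Infeasible (no feasible solution exists)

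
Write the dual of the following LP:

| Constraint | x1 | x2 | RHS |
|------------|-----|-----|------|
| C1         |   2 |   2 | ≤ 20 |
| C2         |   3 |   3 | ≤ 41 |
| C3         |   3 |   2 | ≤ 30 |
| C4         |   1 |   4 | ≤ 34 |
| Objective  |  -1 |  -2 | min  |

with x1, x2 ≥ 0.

Primal min cᵀx s.t. Ax ≤ b, x ≥ 0  →  Dual max −bᵀy s.t. Aᵀy ≥ −c, y ≥ 0.

Maximize: z = -20y1 - 41y2 - 30y3 - 34y4

Subject to:
  2y1 + 3y2 + 3y3 + y4 ≥ 1
  2y1 + 3y2 + 2y3 + 4y4 ≥ 2
  y1, y2, y3, y4 ≥ 0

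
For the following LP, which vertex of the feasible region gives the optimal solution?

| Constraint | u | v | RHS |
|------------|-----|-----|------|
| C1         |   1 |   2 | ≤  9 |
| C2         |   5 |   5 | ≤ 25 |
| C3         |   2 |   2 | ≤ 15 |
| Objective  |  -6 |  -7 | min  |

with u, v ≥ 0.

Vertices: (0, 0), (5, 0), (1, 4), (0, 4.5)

Evaluate the objective at each vertex of the feasible region:
  z(0, 0) = 0
  z(5, 0) = -30
  z(1, 4) = -34  ←
  z(0, 4.5) = -31.5
The minimum is at u = 1, v = 4.

(1, 4)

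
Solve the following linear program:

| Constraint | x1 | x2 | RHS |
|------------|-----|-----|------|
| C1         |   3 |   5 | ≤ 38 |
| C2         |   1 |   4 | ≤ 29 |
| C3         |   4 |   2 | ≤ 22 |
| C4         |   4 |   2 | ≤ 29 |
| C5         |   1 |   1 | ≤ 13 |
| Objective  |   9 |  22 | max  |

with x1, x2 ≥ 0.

Evaluate the objective at each vertex of the feasible region:
  z(0, 0) = 0
  z(5.5, 0) = 49.5
  z(2.429, 6.143) = 157
  z(1, 7) = 163  ←
  z(0, 7.25) = 159.5
The maximum is at x1 = 1, x2 = 7.

x1 = 1, x2 = 7, z = 163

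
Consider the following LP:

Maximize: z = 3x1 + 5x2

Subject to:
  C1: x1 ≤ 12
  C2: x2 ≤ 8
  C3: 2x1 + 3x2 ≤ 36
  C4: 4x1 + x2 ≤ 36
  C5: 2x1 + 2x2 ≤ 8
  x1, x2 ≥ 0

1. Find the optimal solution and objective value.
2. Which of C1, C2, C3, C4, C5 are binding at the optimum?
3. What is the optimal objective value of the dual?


1. x1 = 0, x2 = 4, z = 20
2. C5
3. 20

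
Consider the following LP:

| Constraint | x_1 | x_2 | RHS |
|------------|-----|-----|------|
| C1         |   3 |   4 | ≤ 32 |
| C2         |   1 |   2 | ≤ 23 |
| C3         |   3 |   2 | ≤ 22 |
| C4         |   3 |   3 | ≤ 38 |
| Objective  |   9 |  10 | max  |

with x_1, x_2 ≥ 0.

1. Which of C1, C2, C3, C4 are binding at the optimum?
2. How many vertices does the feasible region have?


1. C1, C3
2. 4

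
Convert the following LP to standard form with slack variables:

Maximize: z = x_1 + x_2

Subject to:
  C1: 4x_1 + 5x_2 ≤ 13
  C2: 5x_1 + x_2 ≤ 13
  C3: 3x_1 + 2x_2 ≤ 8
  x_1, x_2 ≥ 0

max z = x_1 + x_2

s.t.
  4x_1 + 5x_2 + s1 = 13
  5x_1 + x_2 + s2 = 13
  3x_1 + 2x_2 + s3 = 8
  x_1, x_2, s1, s2, s3 ≥ 0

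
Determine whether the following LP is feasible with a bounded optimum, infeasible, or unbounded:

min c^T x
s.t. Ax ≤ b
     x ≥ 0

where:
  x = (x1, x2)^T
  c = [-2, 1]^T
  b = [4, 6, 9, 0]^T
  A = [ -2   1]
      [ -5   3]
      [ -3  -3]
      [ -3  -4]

Unbounded (objective can decrease without bound)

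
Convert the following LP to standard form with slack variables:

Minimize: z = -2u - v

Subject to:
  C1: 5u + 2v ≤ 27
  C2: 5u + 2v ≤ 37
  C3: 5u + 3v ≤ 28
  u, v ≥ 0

min z = -2u - v

s.t.
  5u + 2v + s1 = 27
  5u + 2v + s2 = 37
  5u + 3v + s3 = 28
  u, v, s1, s2, s3 ≥ 0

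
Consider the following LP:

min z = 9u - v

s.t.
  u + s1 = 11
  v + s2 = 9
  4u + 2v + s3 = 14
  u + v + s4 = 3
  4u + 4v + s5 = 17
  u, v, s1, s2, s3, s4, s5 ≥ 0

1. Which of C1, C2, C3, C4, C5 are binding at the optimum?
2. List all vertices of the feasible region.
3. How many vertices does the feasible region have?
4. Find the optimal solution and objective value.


1. C4
2. (0, 0), (3, 0), (0, 3)
3. 3
4. u = 0, v = 3, z = -3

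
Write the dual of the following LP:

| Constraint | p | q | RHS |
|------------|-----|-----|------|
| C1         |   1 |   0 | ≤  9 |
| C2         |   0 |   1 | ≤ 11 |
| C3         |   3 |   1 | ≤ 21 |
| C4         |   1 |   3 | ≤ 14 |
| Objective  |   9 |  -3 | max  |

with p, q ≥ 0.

Primal max cᵀx s.t. Ax ≤ b, x ≥ 0  →  Dual min bᵀy s.t. Aᵀy ≥ c, y ≥ 0.

Minimize: z = 9y1 + 11y2 + 21y3 + 14y4

Subject to:
  y1 + 3y3 + y4 ≥ 9
  y2 + y3 + 3y4 ≥ -3
  y1, y2, y3, y4 ≥ 0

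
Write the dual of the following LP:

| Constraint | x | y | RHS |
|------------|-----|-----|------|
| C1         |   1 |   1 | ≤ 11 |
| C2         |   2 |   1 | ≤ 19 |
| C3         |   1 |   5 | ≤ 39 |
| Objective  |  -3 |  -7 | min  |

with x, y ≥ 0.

Primal min cᵀx s.t. Ax ≤ b, x ≥ 0  →  Dual max −bᵀy s.t. Aᵀy ≥ −c, y ≥ 0.

Maximize: z = -11y1 - 19y2 - 39y3

Subject to:
  y1 + 2y2 + y3 ≥ 3
  y1 + y2 + 5y3 ≥ 7
  y1, y2, y3 ≥ 0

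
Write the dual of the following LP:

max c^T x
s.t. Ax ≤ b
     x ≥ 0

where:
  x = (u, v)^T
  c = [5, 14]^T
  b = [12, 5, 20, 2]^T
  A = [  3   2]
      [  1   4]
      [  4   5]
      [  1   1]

Primal max cᵀx s.t. Ax ≤ b, x ≥ 0  →  Dual min bᵀy s.t. Aᵀy ≥ c, y ≥ 0.

Minimize: z = 12y1 + 5y2 + 20y3 + 2y4

Subject to:
  3y1 + y2 + 4y3 + y4 ≥ 5
  2y1 + 4y2 + 5y3 + y4 ≥ 14
  y1, y2, y3, y4 ≥ 0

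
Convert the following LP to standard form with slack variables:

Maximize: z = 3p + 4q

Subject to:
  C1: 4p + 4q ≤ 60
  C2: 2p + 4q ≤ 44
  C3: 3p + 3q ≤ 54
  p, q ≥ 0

max z = 3p + 4q

s.t.
  4p + 4q + s1 = 60
  2p + 4q + s2 = 44
  3p + 3q + s3 = 54
  p, q, s1, s2, s3 ≥ 0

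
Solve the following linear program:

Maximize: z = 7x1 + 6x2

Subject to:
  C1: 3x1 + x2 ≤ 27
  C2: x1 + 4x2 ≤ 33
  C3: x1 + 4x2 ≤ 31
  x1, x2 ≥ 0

Evaluate the objective at each vertex of the feasible region:
  z(0, 0) = 0
  z(9, 0) = 63
  z(7, 6) = 85  ←
  z(0, 7.75) = 46.5
The maximum is at x1 = 7, x2 = 6.

x1 = 7, x2 = 6, z = 85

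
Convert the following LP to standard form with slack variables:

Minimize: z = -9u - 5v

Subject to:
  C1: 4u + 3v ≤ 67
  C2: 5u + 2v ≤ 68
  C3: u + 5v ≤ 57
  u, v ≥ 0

min z = -9u - 5v

s.t.
  4u + 3v + s1 = 67
  5u + 2v + s2 = 68
  u + 5v + s3 = 57
  u, v, s1, s2, s3 ≥ 0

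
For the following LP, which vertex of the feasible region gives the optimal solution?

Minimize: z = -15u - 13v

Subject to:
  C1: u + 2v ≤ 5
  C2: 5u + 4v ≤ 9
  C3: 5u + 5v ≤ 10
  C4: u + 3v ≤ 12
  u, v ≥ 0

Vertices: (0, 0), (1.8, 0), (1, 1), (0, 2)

Evaluate the objective at each vertex of the feasible region:
  z(0, 0) = 0
  z(1.8, 0) = -27
  z(1, 1) = -28  ←
  z(0, 2) = -26
The minimum is at u = 1, v = 1.

(1, 1)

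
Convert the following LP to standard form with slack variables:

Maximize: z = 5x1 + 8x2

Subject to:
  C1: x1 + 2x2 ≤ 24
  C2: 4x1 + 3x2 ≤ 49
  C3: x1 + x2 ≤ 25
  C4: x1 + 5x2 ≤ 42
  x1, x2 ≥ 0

max z = 5x1 + 8x2

s.t.
  x1 + 2x2 + s1 = 24
  4x1 + 3x2 + s2 = 49
  x1 + x2 + s3 = 25
  x1 + 5x2 + s4 = 42
  x1, x2, s1, s2, s3, s4 ≥ 0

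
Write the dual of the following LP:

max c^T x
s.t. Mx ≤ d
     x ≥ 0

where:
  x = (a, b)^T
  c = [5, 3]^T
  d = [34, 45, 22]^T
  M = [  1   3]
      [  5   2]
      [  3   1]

Primal max cᵀx s.t. Ax ≤ b, x ≥ 0  →  Dual min bᵀy s.t. Aᵀy ≥ c, y ≥ 0.

Minimize: z = 34y1 + 45y2 + 22y3

Subject to:
  y1 + 5y2 + 3y3 ≥ 5
  3y1 + 2y2 + y3 ≥ 3
  y1, y2, y3 ≥ 0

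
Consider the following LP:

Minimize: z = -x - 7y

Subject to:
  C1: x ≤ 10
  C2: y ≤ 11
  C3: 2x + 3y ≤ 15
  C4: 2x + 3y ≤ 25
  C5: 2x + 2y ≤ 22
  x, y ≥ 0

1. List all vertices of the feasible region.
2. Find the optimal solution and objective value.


1. (0, 0), (7.5, 0), (0, 5)
2. x = 0, y = 5, z = -35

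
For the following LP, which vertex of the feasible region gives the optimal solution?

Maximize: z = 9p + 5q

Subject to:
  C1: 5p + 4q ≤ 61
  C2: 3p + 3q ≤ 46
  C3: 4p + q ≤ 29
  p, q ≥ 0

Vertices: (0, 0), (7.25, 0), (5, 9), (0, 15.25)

Evaluate the objective at each vertex of the feasible region:
  z(0, 0) = 0
  z(7.25, 0) = 65.25
  z(5, 9) = 90  ←
  z(0, 15.25) = 76.25
The maximum is at p = 5, q = 9.

(5, 9)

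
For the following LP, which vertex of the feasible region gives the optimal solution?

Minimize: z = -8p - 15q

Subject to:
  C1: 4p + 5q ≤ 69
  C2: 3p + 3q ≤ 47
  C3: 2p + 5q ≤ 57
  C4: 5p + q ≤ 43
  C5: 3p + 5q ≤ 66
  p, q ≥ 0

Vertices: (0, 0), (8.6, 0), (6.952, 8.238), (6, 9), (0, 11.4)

Evaluate the objective at each vertex of the feasible region:
  z(0, 0) = 0
  z(8.6, 0) = -68.8
  z(6.952, 8.238) = -179.2
  z(6, 9) = -183  ←
  z(0, 11.4) = -171
The minimum is at p = 6, q = 9.

(6, 9)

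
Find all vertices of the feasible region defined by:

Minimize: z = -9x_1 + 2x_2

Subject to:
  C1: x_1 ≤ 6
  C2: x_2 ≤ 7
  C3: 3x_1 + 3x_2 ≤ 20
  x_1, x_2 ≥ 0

(0, 0), (6, 0), (6, 0.6667), (0, 6.667)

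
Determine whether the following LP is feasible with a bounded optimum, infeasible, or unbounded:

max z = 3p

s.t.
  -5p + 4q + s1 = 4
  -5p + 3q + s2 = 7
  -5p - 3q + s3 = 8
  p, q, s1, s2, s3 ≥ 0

Unbounded (objective can increase without bound)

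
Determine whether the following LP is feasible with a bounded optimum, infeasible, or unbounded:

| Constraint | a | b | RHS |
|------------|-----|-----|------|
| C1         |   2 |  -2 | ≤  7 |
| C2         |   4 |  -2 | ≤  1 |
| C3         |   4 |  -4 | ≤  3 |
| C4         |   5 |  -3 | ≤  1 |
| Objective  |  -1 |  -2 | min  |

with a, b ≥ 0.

Unbounded (objective can decrease without bound)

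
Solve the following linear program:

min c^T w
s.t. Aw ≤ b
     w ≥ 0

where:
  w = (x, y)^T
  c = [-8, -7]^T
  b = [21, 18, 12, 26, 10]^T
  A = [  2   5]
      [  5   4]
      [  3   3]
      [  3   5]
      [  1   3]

Evaluate the objective at each vertex of the feasible region:
  z(0, 0) = 0
  z(3.6, 0) = -28.8
  z(2, 2) = -30  ←
  z(1, 3) = -29
  z(0, 3.333) = -23.33
The minimum is at x = 2, y = 2.

x = 2, y = 2, z = -30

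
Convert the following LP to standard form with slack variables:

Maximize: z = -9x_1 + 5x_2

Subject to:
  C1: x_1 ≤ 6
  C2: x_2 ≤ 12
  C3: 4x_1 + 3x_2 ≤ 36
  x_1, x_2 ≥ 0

max z = -9x_1 + 5x_2

s.t.
  x_1 + s1 = 6
  x_2 + s2 = 12
  4x_1 + 3x_2 + s3 = 36
  x_1, x_2, s1, s2, s3 ≥ 0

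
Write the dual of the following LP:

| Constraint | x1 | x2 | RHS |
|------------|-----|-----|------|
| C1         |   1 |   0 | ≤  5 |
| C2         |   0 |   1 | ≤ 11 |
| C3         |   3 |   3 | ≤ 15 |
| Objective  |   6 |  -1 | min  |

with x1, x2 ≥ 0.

Primal min cᵀx s.t. Ax ≤ b, x ≥ 0  →  Dual max −bᵀy s.t. Aᵀy ≥ −c, y ≥ 0.

Maximize: z = -5y1 - 11y2 - 15y3

Subject to:
  y1 + 3y3 ≥ -6
  y2 + 3y3 ≥ 1
  y1, y2, y3 ≥ 0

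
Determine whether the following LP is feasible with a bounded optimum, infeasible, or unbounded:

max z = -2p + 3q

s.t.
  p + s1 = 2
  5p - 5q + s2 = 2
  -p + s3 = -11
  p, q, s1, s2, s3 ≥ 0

Infeasible (no feasible solution exists)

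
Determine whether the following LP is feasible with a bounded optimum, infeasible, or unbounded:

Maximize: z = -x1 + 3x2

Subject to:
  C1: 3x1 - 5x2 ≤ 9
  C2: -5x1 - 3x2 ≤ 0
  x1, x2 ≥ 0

Unbounded (objective can increase without bound)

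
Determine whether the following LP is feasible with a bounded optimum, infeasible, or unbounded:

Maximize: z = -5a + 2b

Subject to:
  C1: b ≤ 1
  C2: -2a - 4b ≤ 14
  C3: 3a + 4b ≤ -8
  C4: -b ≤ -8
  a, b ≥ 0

Infeasible (no feasible solution exists)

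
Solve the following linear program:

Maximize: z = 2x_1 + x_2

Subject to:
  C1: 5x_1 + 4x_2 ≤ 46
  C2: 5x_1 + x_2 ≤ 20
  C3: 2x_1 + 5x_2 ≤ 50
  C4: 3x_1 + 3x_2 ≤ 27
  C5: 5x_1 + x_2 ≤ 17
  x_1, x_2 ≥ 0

Evaluate the objective at each vertex of the feasible region:
  z(0, 0) = 0
  z(3.4, 0) = 6.8
  z(2, 7) = 11  ←
  z(0, 9) = 9
The maximum is at x_1 = 2, x_2 = 7.

x_1 = 2, x_2 = 7, z = 11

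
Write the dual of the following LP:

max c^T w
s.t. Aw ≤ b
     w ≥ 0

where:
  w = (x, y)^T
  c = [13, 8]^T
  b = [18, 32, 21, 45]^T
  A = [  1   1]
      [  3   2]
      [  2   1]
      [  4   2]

Primal max cᵀx s.t. Ax ≤ b, x ≥ 0  →  Dual min bᵀy s.t. Aᵀy ≥ c, y ≥ 0.

Minimize: z = 18y1 + 32y2 + 21y3 + 45y4

Subject to:
  y1 + 3y2 + 2y3 + 4y4 ≥ 13
  y1 + 2y2 + y3 + 2y4 ≥ 8
  y1, y2, y3, y4 ≥ 0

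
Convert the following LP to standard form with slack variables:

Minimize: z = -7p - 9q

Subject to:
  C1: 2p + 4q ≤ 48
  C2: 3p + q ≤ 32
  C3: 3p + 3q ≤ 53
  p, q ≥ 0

min z = -7p - 9q

s.t.
  2p + 4q + s1 = 48
  3p + q + s2 = 32
  3p + 3q + s3 = 53
  p, q, s1, s2, s3 ≥ 0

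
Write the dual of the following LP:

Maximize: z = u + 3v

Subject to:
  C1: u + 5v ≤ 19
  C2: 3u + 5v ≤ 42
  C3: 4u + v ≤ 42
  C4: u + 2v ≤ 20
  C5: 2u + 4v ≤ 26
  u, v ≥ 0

Primal max cᵀx s.t. Ax ≤ b, x ≥ 0  →  Dual min bᵀy s.t. Aᵀy ≥ c, y ≥ 0.

Minimize: z = 19y1 + 42y2 + 42y3 + 20y4 + 26y5

Subject to:
  y1 + 3y2 + 4y3 + y4 + 2y5 ≥ 1
  5y1 + 5y2 + y3 + 2y4 + 4y5 ≥ 3
  y1, y2, y3, y4, y5 ≥ 0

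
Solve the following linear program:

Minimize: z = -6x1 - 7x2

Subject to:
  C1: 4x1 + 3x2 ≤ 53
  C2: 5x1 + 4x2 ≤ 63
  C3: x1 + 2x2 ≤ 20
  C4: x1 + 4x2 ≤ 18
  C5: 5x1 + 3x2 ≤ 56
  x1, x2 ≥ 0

Evaluate the objective at each vertex of the feasible region:
  z(0, 0) = 0
  z(11.2, 0) = -67.2
  z(10, 2) = -74  ←
  z(0, 4.5) = -31.5
The minimum is at x1 = 10, x2 = 2.

x1 = 10, x2 = 2, z = -74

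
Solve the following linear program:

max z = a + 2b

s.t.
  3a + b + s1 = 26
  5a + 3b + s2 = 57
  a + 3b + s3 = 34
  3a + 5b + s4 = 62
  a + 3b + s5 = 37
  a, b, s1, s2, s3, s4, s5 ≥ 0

Evaluate the objective at each vertex of the feasible region:
  z(0, 0) = 0
  z(8.667, 0) = 8.667
  z(5.667, 9) = 23.67
  z(4, 10) = 24  ←
  z(0, 11.33) = 22.67
The maximum is at a = 4, b = 10.

a = 4, b = 10, z = 24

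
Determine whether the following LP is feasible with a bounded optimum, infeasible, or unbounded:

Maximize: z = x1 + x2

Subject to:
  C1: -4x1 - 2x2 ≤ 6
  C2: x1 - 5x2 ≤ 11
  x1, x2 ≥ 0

Unbounded (objective can increase without bound)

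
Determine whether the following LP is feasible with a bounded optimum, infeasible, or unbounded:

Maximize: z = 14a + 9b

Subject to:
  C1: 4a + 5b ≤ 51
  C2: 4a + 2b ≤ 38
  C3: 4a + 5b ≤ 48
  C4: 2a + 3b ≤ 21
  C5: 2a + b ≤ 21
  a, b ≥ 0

Feasible with a bounded optimal solution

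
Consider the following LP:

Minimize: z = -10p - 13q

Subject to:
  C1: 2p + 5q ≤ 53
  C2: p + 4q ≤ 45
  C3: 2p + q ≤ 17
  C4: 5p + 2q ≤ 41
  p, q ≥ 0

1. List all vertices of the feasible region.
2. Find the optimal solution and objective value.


1. (0, 0), (8.2, 0), (7, 3), (4, 9), (0, 10.6)
2. p = 4, q = 9, z = -157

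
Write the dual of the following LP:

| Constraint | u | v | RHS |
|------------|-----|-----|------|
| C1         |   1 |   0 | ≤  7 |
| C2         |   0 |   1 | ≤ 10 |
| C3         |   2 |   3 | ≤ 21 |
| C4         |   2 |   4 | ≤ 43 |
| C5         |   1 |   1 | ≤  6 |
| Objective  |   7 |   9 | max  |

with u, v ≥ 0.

Primal max cᵀx s.t. Ax ≤ b, x ≥ 0  →  Dual min bᵀy s.t. Aᵀy ≥ c, y ≥ 0.

Minimize: z = 7y1 + 10y2 + 21y3 + 43y4 + 6y5

Subject to:
  y1 + 2y3 + 2y4 + y5 ≥ 7
  y2 + 3y3 + 4y4 + y5 ≥ 9
  y1, y2, y3, y4, y5 ≥ 0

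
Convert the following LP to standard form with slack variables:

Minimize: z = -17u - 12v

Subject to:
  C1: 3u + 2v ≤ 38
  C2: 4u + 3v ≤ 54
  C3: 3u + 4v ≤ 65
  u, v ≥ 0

min z = -17u - 12v

s.t.
  3u + 2v + s1 = 38
  4u + 3v + s2 = 54
  3u + 4v + s3 = 65
  u, v, s1, s2, s3 ≥ 0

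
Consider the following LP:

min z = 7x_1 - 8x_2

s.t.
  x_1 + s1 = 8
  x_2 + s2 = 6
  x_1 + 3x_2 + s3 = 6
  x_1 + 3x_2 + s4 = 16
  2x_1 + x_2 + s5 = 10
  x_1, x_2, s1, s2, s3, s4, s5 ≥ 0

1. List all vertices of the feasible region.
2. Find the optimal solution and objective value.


1. (0, 0), (5, 0), (4.8, 0.4), (0, 2)
2. x_1 = 0, x_2 = 2, z = -16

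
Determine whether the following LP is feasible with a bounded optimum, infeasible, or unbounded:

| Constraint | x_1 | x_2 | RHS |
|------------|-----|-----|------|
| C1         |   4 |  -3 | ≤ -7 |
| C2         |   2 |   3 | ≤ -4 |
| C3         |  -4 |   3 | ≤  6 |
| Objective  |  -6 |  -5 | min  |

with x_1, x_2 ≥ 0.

Infeasible (no feasible solution exists)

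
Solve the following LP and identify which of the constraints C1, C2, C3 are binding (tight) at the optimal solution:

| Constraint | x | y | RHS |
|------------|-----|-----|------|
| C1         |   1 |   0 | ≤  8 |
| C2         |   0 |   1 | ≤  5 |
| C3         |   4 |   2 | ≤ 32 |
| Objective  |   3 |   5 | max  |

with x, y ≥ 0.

At x = 5.5, y = 5, compute slack b - a·x for each constraint:
  C1: 8 − 5.5 = 2.5  (slack)
  C2: 5 − 5 = 0  (binding)
  C3: 32 − 32 = 0  (binding)

Optimal: x = 5.5, y = 5
Binding: C2, C3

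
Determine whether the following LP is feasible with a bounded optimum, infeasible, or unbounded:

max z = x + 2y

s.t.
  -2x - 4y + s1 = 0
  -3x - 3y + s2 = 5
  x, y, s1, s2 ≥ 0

Unbounded (objective can increase without bound)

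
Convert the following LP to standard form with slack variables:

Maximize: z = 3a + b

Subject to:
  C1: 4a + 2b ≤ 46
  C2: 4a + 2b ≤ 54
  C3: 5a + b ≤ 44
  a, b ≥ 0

max z = 3a + b

s.t.
  4a + 2b + s1 = 46
  4a + 2b + s2 = 54
  5a + b + s3 = 44
  a, b, s1, s2, s3 ≥ 0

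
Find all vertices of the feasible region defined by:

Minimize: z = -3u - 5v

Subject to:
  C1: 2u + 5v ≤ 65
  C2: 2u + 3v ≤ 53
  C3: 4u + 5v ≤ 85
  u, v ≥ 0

(0, 0), (21.25, 0), (10, 9), (0, 13)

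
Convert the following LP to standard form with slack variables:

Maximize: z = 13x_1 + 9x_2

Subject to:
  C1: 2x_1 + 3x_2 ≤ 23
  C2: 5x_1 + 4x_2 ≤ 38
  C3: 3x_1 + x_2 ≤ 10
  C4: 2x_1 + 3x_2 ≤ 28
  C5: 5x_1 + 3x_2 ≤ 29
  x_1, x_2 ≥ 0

max z = 13x_1 + 9x_2

s.t.
  2x_1 + 3x_2 + s1 = 23
  5x_1 + 4x_2 + s2 = 38
  3x_1 + x_2 + s3 = 10
  2x_1 + 3x_2 + s4 = 28
  5x_1 + 3x_2 + s5 = 29
  x_1, x_2, s1, s2, s3, s4, s5 ≥ 0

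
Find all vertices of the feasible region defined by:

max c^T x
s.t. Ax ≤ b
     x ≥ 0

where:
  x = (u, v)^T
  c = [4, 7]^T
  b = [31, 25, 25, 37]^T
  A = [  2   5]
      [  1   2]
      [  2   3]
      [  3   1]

(0, 0), (12.33, 0), (12.29, 0.1429), (8, 3), (0, 6.2)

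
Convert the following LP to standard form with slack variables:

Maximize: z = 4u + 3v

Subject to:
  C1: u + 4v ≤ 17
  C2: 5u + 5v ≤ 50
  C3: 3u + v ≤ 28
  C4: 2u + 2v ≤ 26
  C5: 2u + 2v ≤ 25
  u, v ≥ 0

max z = 4u + 3v

s.t.
  u + 4v + s1 = 17
  5u + 5v + s2 = 50
  3u + v + s3 = 28
  2u + 2v + s4 = 26
  2u + 2v + s5 = 25
  u, v, s1, s2, s3, s4, s5 ≥ 0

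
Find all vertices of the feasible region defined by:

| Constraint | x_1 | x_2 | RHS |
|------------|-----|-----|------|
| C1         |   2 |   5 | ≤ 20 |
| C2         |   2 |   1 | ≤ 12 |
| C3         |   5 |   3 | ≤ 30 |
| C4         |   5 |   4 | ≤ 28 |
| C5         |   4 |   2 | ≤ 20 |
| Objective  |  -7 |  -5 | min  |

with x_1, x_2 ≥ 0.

(0, 0), (5, 0), (4, 2), (3.529, 2.588), (0, 4)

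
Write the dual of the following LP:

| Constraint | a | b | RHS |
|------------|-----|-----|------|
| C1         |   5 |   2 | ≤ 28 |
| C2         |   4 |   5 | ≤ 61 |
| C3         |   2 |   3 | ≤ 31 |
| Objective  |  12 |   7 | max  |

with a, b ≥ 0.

Primal max cᵀx s.t. Ax ≤ b, x ≥ 0  →  Dual min bᵀy s.t. Aᵀy ≥ c, y ≥ 0.

Minimize: z = 28y1 + 61y2 + 31y3

Subject to:
  5y1 + 4y2 + 2y3 ≥ 12
  2y1 + 5y2 + 3y3 ≥ 7
  y1, y2, y3 ≥ 0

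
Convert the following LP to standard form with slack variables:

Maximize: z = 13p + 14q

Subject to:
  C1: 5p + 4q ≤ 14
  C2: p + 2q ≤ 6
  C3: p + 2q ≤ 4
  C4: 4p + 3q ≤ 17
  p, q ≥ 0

max z = 13p + 14q

s.t.
  5p + 4q + s1 = 14
  p + 2q + s2 = 6
  p + 2q + s3 = 4
  4p + 3q + s4 = 17
  p, q, s1, s2, s3, s4 ≥ 0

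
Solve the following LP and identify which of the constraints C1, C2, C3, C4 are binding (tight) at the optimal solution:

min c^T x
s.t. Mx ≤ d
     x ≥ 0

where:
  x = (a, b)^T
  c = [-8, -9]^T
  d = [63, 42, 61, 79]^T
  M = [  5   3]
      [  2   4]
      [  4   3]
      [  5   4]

At a = 9, b = 6, compute slack b - a·x for each constraint:
  C1: 63 − 63 = 0  (binding)
  C2: 42 − 42 = 0  (binding)
  C3: 61 − 54 = 7  (slack)
  C4: 79 − 69 = 10  (slack)

Optimal: a = 9, b = 6
Binding: C1, C2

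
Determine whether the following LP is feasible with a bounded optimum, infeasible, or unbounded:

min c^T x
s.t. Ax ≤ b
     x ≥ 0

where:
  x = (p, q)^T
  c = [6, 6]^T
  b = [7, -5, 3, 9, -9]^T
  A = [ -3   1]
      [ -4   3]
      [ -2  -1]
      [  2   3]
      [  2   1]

Infeasible (no feasible solution exists)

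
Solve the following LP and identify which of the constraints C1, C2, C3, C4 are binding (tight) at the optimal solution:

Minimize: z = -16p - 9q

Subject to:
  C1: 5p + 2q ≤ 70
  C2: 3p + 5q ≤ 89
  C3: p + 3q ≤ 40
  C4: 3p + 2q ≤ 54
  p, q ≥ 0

At p = 10, q = 10, compute slack b - a·x for each constraint:
  C1: 70 − 70 = 0  (binding)
  C2: 89 − 80 = 9  (slack)
  C3: 40 − 40 = 0  (binding)
  C4: 54 − 50 = 4  (slack)

Optimal: p = 10, q = 10
Binding: C1, C3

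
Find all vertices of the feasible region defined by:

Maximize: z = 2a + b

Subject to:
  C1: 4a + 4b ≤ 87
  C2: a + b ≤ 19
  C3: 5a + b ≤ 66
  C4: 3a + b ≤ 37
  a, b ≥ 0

(0, 0), (12.33, 0), (9, 10), (0, 19)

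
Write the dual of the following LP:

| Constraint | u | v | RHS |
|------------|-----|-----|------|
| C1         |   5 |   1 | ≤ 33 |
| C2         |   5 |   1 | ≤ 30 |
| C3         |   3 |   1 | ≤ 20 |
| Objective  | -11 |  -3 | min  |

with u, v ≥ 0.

Primal min cᵀx s.t. Ax ≤ b, x ≥ 0  →  Dual max −bᵀy s.t. Aᵀy ≥ −c, y ≥ 0.

Maximize: z = -33y1 - 30y2 - 20y3

Subject to:
  5y1 + 5y2 + 3y3 ≥ 11
  y1 + y2 + y3 ≥ 3
  y1, y2, y3 ≥ 0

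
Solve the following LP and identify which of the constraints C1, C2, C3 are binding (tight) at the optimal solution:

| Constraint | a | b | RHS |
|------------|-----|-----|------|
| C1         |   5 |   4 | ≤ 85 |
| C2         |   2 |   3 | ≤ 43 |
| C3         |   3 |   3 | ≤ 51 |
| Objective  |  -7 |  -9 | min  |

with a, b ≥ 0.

At a = 8, b = 9, compute slack b - a·x for each constraint:
  C1: 85 − 76 = 9  (slack)
  C2: 43 − 43 = 0  (binding)
  C3: 51 − 51 = 0  (binding)

Optimal: a = 8, b = 9
Binding: C2, C3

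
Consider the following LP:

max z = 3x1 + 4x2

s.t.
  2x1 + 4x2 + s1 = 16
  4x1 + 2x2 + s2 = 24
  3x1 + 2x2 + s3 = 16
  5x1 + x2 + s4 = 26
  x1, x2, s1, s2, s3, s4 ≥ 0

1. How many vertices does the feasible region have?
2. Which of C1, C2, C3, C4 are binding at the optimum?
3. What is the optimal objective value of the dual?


1. 5
2. C1, C3
3. 20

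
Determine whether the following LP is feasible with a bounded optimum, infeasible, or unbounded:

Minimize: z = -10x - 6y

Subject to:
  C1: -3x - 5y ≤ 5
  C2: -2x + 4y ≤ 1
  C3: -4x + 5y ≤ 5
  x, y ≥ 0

Unbounded (objective can decrease without bound)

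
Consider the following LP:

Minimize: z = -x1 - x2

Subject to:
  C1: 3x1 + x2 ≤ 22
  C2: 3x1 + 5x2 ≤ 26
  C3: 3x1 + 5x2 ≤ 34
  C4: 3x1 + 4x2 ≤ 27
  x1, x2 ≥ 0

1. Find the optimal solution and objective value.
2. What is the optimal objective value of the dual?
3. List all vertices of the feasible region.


1. x1 = 7, x2 = 1, z = -8
2. -8
3. (0, 0), (7.333, 0), (7, 1), (0, 5.2)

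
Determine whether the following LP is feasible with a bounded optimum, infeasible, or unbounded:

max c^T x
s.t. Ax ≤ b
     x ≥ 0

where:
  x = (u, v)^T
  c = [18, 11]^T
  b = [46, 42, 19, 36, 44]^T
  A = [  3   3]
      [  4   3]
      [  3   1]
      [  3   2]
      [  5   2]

Feasible with a bounded optimal solution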